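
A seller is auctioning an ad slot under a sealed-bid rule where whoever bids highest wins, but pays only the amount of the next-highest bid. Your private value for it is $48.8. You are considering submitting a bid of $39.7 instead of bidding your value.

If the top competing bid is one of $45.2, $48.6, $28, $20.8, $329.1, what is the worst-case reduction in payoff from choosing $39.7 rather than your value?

$45.2: truthful gives $3.6, deviation gives $0 → loss $3.6.
$48.6: truthful gives $0.2, deviation gives $0 → loss $0.2.
$28: same outcome either way → loss $0.
$20.8: same outcome either way → loss $0.
$329.1: same outcome either way → loss $0.
Maximum loss: $3.6.

$3.6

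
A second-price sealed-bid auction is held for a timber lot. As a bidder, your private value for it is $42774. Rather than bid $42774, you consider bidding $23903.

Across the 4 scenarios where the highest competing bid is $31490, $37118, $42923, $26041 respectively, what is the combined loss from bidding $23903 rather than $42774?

$33673

The deviation costs you only when the competing bid falls strictly between $23903 and $42774; elsewhere both bids give the same outcome.
$31490: truthful payoff $11284, deviation payoff $0 → loss $11284.
$37118: truthful payoff $5656, deviation payoff $0 → loss $5656.
$42923: outcomes coincide → loss $0.
$26041: truthful payoff $16733, deviation payoff $0 → loss $16733.
Total loss = $11284 + $5656 + $16733 = $33673.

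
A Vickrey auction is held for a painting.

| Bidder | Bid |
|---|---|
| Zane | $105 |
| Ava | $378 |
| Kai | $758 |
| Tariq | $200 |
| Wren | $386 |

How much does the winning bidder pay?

Highest bid: Kai at $758, so Kai wins.
Second-highest bid: Wren at $386 — that is the price the winner pays.

$386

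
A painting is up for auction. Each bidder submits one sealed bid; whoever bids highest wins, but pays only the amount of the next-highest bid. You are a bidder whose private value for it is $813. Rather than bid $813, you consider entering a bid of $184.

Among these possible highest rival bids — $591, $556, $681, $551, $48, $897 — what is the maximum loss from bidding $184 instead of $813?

$591: truthful gives $222, deviation gives $0 → loss $222.
$556: truthful gives $257, deviation gives $0 → loss $257.
$681: truthful gives $132, deviation gives $0 → loss $132.
$551: truthful gives $262, deviation gives $0 → loss $262.
$48: same outcome either way → loss $0.
$897: same outcome either way → loss $0.
Maximum loss: $262.

$262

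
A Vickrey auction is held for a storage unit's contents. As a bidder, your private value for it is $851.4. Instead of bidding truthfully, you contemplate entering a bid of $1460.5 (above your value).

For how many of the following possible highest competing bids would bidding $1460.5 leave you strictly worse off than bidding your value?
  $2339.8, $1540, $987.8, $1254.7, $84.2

2

The deviation hurts exactly when the highest competing bid lies strictly between $851.4 and $1460.5 — overbidding then wins at a price above your value.
$2339.8: above both → same outcome either way.
$1540: above both → same outcome either way.
$987.8: inside the interval → strictly worse (loss $136.4).
$1254.7: inside the interval → strictly worse (loss $403.3).
$84.2: below both → same outcome either way.
Count: 2.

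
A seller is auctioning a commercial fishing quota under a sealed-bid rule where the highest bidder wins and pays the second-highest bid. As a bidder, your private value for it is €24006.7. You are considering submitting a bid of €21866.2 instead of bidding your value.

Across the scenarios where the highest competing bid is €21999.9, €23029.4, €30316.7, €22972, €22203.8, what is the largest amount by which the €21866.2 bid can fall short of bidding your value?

€2006.8

€21999.9: truthful gives €2006.8, deviation gives €0 → loss €2006.8.
€23029.4: truthful gives €977.3, deviation gives €0 → loss €977.3.
€30316.7: same outcome either way → loss €0.
€22972: truthful gives €1034.7, deviation gives €0 → loss €1034.7.
€22203.8: truthful gives €1802.9, deviation gives €0 → loss €1802.9.
Maximum loss: €2006.8.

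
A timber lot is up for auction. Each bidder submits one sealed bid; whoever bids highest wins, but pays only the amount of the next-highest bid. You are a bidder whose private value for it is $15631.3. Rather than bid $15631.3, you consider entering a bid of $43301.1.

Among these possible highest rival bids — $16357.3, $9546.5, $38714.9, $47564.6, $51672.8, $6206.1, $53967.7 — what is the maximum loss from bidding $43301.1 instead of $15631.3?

$23083.6

$16357.3: truthful gives $0, deviation gives −$726 → loss $726.
$9546.5: same outcome either way → loss $0.
$38714.9: truthful gives $0, deviation gives −$23083.6 → loss $23083.6.
$47564.6: same outcome either way → loss $0.
$51672.8: same outcome either way → loss $0.
$6206.1: same outcome either way → loss $0.
$53967.7: same outcome either way → loss $0.
Maximum loss: $23083.6.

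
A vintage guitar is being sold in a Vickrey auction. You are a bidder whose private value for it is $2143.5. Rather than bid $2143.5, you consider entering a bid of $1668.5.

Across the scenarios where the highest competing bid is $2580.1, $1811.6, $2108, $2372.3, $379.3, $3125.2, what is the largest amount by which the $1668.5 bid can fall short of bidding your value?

$331.9

$2580.1: same outcome either way → loss $0.
$1811.6: truthful gives $331.9, deviation gives $0 → loss $331.9.
$2108: truthful gives $35.5, deviation gives $0 → loss $35.5.
$2372.3: same outcome either way → loss $0.
$379.3: same outcome either way → loss $0.
$3125.2: same outcome either way → loss $0.
Maximum loss: $331.9.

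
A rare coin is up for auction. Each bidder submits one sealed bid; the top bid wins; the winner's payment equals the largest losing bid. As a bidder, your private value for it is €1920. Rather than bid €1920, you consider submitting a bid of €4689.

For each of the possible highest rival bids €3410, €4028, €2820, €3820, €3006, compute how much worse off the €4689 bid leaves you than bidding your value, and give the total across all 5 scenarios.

€7484

The deviation costs you only when the competing bid falls strictly between €1920 and €4689; elsewhere both bids give the same outcome.
€3410: truthful payoff €0, deviation payoff −€1490 → loss €1490.
€4028: truthful payoff €0, deviation payoff −€2108 → loss €2108.
€2820: truthful payoff €0, deviation payoff −€900 → loss €900.
€3820: truthful payoff €0, deviation payoff −€1900 → loss €1900.
€3006: truthful payoff €0, deviation payoff −€1086 → loss €1086.
Total loss = €1490 + €2108 + €900 + €1900 + €1086 = €7484.
Because the price is fixed by the runner-up's bid, deviating from your value can only change a good outcome into a bad one — never the reverse.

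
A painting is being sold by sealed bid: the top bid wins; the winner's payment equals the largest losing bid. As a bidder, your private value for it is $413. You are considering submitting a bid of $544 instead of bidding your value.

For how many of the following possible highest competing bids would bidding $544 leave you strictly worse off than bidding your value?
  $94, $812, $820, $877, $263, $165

0

The deviation hurts exactly when the highest competing bid lies strictly between $413 and $544 — overbidding then wins at a price above your value.
$94: below both → same outcome either way.
$812: above both → same outcome either way.
$820: above both → same outcome either way.
$877: above both → same outcome either way.
$263: below both → same outcome either way.
$165: below both → same outcome either way.
Count: 0.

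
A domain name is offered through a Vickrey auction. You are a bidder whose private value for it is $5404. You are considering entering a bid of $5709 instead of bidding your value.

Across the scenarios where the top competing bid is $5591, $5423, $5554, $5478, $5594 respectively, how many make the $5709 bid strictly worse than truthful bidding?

The deviation hurts exactly when the highest competing bid lies strictly between $5404 and $5709 — overbidding then wins at a price above your value.
$5591: inside the interval → strictly worse (loss $187).
$5423: inside the interval → strictly worse (loss $19).
$5554: inside the interval → strictly worse (loss $150).
$5478: inside the interval → strictly worse (loss $74).
$5594: inside the interval → strictly worse (loss $190).
Count: 5.

5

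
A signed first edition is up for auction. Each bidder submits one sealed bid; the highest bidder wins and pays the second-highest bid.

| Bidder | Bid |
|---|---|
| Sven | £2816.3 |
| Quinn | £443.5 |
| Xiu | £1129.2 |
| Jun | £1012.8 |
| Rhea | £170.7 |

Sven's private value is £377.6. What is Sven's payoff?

Highest bid: Sven at £2816.3, so Sven wins.
Second-highest bid: Xiu at £1129.2 — that is the price the winner pays.
Sven's payoff = value − price = £377.6 − £1129.2 = −£751.6.

−£751.6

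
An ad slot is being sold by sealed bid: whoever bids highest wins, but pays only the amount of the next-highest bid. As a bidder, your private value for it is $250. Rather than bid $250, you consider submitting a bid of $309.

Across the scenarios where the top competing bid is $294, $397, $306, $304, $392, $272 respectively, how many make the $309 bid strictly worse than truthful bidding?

The deviation hurts exactly when the highest competing bid lies strictly between $250 and $309 — overbidding then wins at a price above your value.
$294: inside the interval → strictly worse (loss $44).
$397: above both → same outcome either way.
$306: inside the interval → strictly worse (loss $56).
$304: inside the interval → strictly worse (loss $54).
$392: above both → same outcome either way.
$272: inside the interval → strictly worse (loss $22).
Count: 4.

4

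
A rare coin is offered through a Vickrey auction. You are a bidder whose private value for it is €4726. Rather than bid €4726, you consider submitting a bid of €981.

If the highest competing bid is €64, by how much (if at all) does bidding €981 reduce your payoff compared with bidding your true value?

€0

Bidding your value €4726: you win (since €4726 > €64) and pay €64. Payoff €4662.
Bidding €981: you win and pay €64. Payoff €4726 − €64 = €4662.
Difference = €4662 − €4662 = €0; both bids lead to the same outcome because the competing bid is below both your value and your alternative bid.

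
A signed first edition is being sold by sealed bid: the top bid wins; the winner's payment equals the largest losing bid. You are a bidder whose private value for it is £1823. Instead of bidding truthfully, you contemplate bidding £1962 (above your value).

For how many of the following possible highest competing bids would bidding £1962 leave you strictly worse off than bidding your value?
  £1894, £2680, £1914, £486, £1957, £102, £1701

3

The deviation hurts exactly when the highest competing bid lies strictly between £1823 and £1962 — overbidding then wins at a price above your value.
£1894: inside the interval → strictly worse (loss £71).
£2680: above both → same outcome either way.
£1914: inside the interval → strictly worse (loss £91).
£486: below both → same outcome either way.
£1957: inside the interval → strictly worse (loss £134).
£102: below both → same outcome either way.
£1701: below both → same outcome either way.
Count: 3.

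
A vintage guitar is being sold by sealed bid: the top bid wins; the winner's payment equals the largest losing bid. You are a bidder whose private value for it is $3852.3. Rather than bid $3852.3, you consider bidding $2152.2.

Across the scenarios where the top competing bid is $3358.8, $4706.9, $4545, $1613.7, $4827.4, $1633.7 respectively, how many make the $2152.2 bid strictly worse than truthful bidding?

The deviation hurts exactly when the highest competing bid lies strictly between $2152.2 and $3852.3 — underbidding then forfeits a profitable win.
$3358.8: inside the interval → strictly worse (loss $493.5).
$4706.9: above both → same outcome either way.
$4545: above both → same outcome either way.
$1613.7: below both → same outcome either way.
$4827.4: above both → same outcome either way.
$1633.7: below both → same outcome either way.
Count: 1.

1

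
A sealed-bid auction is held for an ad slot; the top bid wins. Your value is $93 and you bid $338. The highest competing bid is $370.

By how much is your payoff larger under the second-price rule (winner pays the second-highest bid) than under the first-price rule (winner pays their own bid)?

$0

Your bid $338 is below $370, so you lose under either rule.
Payoff is $0 in both cases; difference = $0.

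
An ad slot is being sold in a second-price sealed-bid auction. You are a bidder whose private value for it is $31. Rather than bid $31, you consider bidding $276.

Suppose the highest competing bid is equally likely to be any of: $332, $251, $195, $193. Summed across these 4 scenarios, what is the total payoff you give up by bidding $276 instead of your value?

$546

The deviation costs you only when the competing bid falls strictly between $31 and $276; elsewhere both bids give the same outcome.
$332: outcomes coincide → loss $0.
$251: truthful payoff $0, deviation payoff −$220 → loss $220.
$195: truthful payoff $0, deviation payoff −$164 → loss $164.
$193: truthful payoff $0, deviation payoff −$162 → loss $162.
Total loss = $220 + $164 + $162 = $546.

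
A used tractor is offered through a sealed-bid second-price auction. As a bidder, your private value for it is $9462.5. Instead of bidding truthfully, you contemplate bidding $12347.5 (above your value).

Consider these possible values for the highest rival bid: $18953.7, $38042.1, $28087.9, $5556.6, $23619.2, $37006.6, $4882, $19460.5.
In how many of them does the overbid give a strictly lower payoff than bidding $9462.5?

The deviation hurts exactly when the highest competing bid lies strictly between $9462.5 and $12347.5 — overbidding then wins at a price above your value.
$18953.7: above both → same outcome either way.
$38042.1: above both → same outcome either way.
$28087.9: above both → same outcome either way.
$5556.6: below both → same outcome either way.
$23619.2: above both → same outcome either way.
$37006.6: above both → same outcome either way.
$4882: below both → same outcome either way.
$19460.5: above both → same outcome either way.
Count: 0.

0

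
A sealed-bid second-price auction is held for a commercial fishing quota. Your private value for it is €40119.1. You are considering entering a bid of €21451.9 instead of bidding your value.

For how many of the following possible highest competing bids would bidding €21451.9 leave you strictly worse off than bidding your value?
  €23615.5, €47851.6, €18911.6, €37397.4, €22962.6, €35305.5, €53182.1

4

The deviation hurts exactly when the highest competing bid lies strictly between €21451.9 and €40119.1 — underbidding then forfeits a profitable win.
€23615.5: inside the interval → strictly worse (loss €16503.6).
€47851.6: above both → same outcome either way.
€18911.6: below both → same outcome either way.
€37397.4: inside the interval → strictly worse (loss €2721.7).
€22962.6: inside the interval → strictly worse (loss €17156.5).
€35305.5: inside the interval → strictly worse (loss €4813.6).
€53182.1: above both → same outcome either way.
Count: 4.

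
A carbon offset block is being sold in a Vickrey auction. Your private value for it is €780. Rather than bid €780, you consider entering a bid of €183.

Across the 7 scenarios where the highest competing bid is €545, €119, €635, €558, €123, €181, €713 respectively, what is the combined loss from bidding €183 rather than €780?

The deviation costs you only when the competing bid falls strictly between €183 and €780; elsewhere both bids give the same outcome.
€545: truthful payoff €235, deviation payoff €0 → loss €235.
€119: outcomes coincide → loss €0.
€635: truthful payoff €145, deviation payoff €0 → loss €145.
€558: truthful payoff €222, deviation payoff €0 → loss €222.
€123: outcomes coincide → loss €0.
€181: outcomes coincide → loss €0.
€713: truthful payoff €67, deviation payoff €0 → loss €67.
Total loss = €235 + €145 + €222 + €67 = €669.

€669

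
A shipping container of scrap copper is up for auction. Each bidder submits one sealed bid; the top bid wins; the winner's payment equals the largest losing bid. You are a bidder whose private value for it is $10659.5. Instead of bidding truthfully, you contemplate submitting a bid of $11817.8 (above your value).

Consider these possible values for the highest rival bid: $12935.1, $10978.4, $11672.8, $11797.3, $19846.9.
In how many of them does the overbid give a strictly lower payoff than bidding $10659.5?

3

The deviation hurts exactly when the highest competing bid lies strictly between $10659.5 and $11817.8 — overbidding then wins at a price above your value.
$12935.1: above both → same outcome either way.
$10978.4: inside the interval → strictly worse (loss $318.9).
$11672.8: inside the interval → strictly worse (loss $1013.3).
$11797.3: inside the interval → strictly worse (loss $1137.8).
$19846.9: above both → same outcome either way.
Count: 3.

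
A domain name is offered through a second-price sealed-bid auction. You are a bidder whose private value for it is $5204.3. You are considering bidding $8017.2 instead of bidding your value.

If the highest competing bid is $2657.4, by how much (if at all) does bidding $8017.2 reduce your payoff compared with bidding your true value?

$0

Bidding your value $5204.3: you win (since $5204.3 > $2657.4) and pay $2657.4. Payoff $2546.9.
Bidding $8017.2: you win and pay $2657.4. Payoff $5204.3 − $2657.4 = $2546.9.
Difference = $2546.9 − $2546.9 = $0; both bids lead to the same outcome because the competing bid is below both your value and your alternative bid.
Because the price is fixed by the runner-up's bid, deviating from your value can only change a good outcome into a bad one — never the reverse.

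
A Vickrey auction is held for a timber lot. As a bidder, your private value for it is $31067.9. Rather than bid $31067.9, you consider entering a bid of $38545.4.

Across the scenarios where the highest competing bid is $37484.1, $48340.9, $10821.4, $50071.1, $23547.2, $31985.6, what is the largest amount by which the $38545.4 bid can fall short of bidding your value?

$37484.1: truthful gives $0, deviation gives −$6416.2 → loss $6416.2.
$48340.9: same outcome either way → loss $0.
$10821.4: same outcome either way → loss $0.
$50071.1: same outcome either way → loss $0.
$23547.2: same outcome either way → loss $0.
$31985.6: truthful gives $0, deviation gives −$917.7 → loss $917.7.
Maximum loss: $6416.2.

$6416.2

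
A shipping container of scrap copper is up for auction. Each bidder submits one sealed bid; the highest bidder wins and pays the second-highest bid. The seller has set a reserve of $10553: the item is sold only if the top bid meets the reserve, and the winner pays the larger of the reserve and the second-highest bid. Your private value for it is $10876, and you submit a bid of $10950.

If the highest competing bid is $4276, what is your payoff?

Your bid $10950 is the highest and exceeds the reserve.
Price = max(second-highest bid, reserve) = max($4276, $10553) = $10553.
Payoff = $10876 − $10553 = $323.

$323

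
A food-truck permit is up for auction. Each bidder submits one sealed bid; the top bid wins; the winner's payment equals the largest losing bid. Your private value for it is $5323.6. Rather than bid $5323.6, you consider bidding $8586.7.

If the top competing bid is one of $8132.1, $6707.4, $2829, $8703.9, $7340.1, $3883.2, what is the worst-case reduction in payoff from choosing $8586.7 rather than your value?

$2808.5

$8132.1: truthful gives $0, deviation gives −$2808.5 → loss $2808.5.
$6707.4: truthful gives $0, deviation gives −$1383.8 → loss $1383.8.
$2829: same outcome either way → loss $0.
$8703.9: same outcome either way → loss $0.
$7340.1: truthful gives $0, deviation gives −$2016.5 → loss $2016.5.
$3883.2: same outcome either way → loss $0.
Maximum loss: $2808.5.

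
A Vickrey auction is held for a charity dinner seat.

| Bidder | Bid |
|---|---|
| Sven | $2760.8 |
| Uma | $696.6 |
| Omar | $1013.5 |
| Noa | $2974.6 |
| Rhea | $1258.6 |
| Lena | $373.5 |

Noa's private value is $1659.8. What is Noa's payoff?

Highest bid: Noa at $2974.6, so Noa wins.
Second-highest bid: Sven at $2760.8 — that is the price the winner pays.
Noa's payoff = value − price = $1659.8 − $2760.8 = −$1101.

−$1101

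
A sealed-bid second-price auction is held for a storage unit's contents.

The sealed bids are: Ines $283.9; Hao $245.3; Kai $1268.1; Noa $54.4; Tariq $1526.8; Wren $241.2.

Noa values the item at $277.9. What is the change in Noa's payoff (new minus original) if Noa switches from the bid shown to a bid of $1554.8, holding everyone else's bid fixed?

−$1248.9

The highest bid among the other bidders is $1526.8; Noa's bid doesn't change that.
Original bid $54.4: Noa is not highest (top rival bid is $1526.8); payoff $0.
Alternative bid $1554.8: Noa is highest, pays the top rival bid $1526.8; payoff $277.9 − $1526.8 = −$1248.9.
Change in payoff = −$1248.9 − ($0) = −$1248.9.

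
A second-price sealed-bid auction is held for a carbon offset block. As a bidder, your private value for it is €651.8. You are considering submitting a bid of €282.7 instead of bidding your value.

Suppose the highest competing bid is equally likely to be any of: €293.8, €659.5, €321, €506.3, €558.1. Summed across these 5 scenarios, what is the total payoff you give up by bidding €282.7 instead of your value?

The deviation costs you only when the competing bid falls strictly between €282.7 and €651.8; elsewhere both bids give the same outcome.
€293.8: truthful payoff €358, deviation payoff €0 → loss €358.
€659.5: outcomes coincide → loss €0.
€321: truthful payoff €330.8, deviation payoff €0 → loss €330.8.
€506.3: truthful payoff €145.5, deviation payoff €0 → loss €145.5.
€558.1: truthful payoff €93.7, deviation payoff €0 → loss €93.7.
Total loss = €358 + €330.8 + €145.5 + €93.7 = €928.

€928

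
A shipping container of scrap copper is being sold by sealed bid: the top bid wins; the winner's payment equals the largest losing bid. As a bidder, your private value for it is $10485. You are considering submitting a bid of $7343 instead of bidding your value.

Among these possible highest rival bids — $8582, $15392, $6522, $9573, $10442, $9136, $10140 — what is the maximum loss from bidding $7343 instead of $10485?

$8582: truthful gives $1903, deviation gives $0 → loss $1903.
$15392: same outcome either way → loss $0.
$6522: same outcome either way → loss $0.
$9573: truthful gives $912, deviation gives $0 → loss $912.
$10442: truthful gives $43, deviation gives $0 → loss $43.
$9136: truthful gives $1349, deviation gives $0 → loss $1349.
$10140: truthful gives $345, deviation gives $0 → loss $345.
Maximum loss: $1903.

$1903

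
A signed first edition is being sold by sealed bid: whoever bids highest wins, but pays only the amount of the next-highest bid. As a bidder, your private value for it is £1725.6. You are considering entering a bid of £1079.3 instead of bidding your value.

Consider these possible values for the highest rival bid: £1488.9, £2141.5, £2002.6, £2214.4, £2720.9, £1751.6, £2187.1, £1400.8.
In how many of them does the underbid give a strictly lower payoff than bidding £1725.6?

2

The deviation hurts exactly when the highest competing bid lies strictly between £1079.3 and £1725.6 — underbidding then forfeits a profitable win.
£1488.9: inside the interval → strictly worse (loss £236.7).
£2141.5: above both → same outcome either way.
£2002.6: above both → same outcome either way.
£2214.4: above both → same outcome either way.
£2720.9: above both → same outcome either way.
£1751.6: above both → same outcome either way.
£2187.1: above both → same outcome either way.
£1400.8: inside the interval → strictly worse (loss £324.8).
Count: 2.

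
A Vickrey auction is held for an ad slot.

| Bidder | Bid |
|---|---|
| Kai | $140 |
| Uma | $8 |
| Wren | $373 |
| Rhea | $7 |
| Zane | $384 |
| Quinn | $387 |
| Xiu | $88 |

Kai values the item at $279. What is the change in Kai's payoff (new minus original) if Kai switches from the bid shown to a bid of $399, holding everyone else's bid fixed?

The highest bid among the other bidders is $387; Kai's bid doesn't change that.
Original bid $140: Kai is not highest (top rival bid is $387); payoff $0.
Alternative bid $399: Kai is highest, pays the top rival bid $387; payoff $279 − $387 = −$108.
Change in payoff = −$108 − ($0) = −$108.

−$108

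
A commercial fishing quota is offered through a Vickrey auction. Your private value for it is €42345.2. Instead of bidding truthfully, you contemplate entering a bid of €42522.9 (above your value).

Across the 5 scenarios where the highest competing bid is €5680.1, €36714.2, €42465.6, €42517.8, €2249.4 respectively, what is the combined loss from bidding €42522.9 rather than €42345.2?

€293

The deviation costs you only when the competing bid falls strictly between €42345.2 and €42522.9; elsewhere both bids give the same outcome.
€5680.1: outcomes coincide → loss €0.
€36714.2: outcomes coincide → loss €0.
€42465.6: truthful payoff €0, deviation payoff −€120.4 → loss €120.4.
€42517.8: truthful payoff €0, deviation payoff −€172.6 → loss €172.6.
€2249.4: outcomes coincide → loss €0.
Total loss = €120.4 + €172.6 = €293.
Truthful bidding weakly dominates here: raising your bid can only win items priced above your value, and lowering it can only forfeit items priced below.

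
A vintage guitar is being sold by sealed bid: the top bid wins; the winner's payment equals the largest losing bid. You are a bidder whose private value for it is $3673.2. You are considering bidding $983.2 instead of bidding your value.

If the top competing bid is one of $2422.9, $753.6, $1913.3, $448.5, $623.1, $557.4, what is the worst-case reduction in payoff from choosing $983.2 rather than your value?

$2422.9: truthful gives $1250.3, deviation gives $0 → loss $1250.3.
$753.6: same outcome either way → loss $0.
$1913.3: truthful gives $1759.9, deviation gives $0 → loss $1759.9.
$448.5: same outcome either way → loss $0.
$623.1: same outcome either way → loss $0.
$557.4: same outcome either way → loss $0.
Maximum loss: $1759.9.

$1759.9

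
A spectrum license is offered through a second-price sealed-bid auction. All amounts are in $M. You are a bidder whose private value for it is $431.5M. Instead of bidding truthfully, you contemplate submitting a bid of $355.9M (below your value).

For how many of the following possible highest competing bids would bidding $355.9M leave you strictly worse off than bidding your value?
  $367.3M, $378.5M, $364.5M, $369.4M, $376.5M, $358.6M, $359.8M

The deviation hurts exactly when the highest competing bid lies strictly between $355.9M and $431.5M — underbidding then forfeits a profitable win.
$367.3M: inside the interval → strictly worse (loss $64.2M).
$378.5M: inside the interval → strictly worse (loss $53M).
$364.5M: inside the interval → strictly worse (loss $67M).
$369.4M: inside the interval → strictly worse (loss $62.1M).
$376.5M: inside the interval → strictly worse (loss $55M).
$358.6M: inside the interval → strictly worse (loss $72.9M).
$359.8M: inside the interval → strictly worse (loss $71.7M).
Count: 7.

7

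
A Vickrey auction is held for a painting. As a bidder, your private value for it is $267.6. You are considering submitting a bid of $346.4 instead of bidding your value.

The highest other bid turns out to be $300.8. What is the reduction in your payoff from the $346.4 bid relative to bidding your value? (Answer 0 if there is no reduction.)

$33.2

Bidding your value $267.6: you lose (since $267.6 < $300.8). Payoff $0.
Bidding $346.4: you win and pay $300.8. Payoff $267.6 − $300.8 = −$33.2.
The competing bid $300.8 lies between your value and your inflated bid, so overbidding wins an item priced above your value.
Loss from deviating = $0 − (−$33.2) = $33.2.
Because the price is fixed by the runner-up's bid, deviating from your value can only change a good outcome into a bad one — never the reverse.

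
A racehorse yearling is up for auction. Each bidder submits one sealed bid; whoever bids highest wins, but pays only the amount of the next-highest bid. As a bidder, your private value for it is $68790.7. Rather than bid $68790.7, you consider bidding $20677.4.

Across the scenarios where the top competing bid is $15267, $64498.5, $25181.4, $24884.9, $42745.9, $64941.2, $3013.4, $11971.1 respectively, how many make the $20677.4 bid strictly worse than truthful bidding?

5

The deviation hurts exactly when the highest competing bid lies strictly between $20677.4 and $68790.7 — underbidding then forfeits a profitable win.
$15267: below both → same outcome either way.
$64498.5: inside the interval → strictly worse (loss $4292.2).
$25181.4: inside the interval → strictly worse (loss $43609.3).
$24884.9: inside the interval → strictly worse (loss $43905.8).
$42745.9: inside the interval → strictly worse (loss $26044.8).
$64941.2: inside the interval → strictly worse (loss $3849.5).
$3013.4: below both → same outcome either way.
$11971.1: below both → same outcome either way.
Count: 5.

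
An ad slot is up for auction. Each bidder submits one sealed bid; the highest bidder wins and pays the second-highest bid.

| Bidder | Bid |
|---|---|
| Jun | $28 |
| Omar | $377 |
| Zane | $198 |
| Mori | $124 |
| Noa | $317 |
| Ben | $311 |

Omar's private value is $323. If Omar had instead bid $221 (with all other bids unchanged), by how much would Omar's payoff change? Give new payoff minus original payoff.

The highest bid among the other bidders is $317; Omar's bid doesn't change that.
Original bid $377: Omar is highest, pays the top rival bid $317; payoff $323 − $317 = $6.
Alternative bid $221: Omar is not highest (top rival bid is $317); payoff $0.
Change in payoff = $0 − ($6) = −$6.

−$6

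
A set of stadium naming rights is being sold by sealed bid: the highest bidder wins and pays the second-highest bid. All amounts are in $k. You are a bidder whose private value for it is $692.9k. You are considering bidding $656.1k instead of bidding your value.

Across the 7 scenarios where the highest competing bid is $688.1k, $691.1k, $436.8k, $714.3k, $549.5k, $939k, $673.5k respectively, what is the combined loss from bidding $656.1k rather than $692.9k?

The deviation costs you only when the competing bid falls strictly between $656.1k and $692.9k; elsewhere both bids give the same outcome.
$688.1k: truthful payoff $4.8k, deviation payoff $0k → loss $4.8k.
$691.1k: truthful payoff $1.8k, deviation payoff $0k → loss $1.8k.
$436.8k: outcomes coincide → loss $0k.
$714.3k: outcomes coincide → loss $0k.
$549.5k: outcomes coincide → loss $0k.
$939k: outcomes coincide → loss $0k.
$673.5k: truthful payoff $19.4k, deviation payoff $0k → loss $19.4k.
Total loss = $4.8k + $1.8k + $19.4k = $26k.

$26k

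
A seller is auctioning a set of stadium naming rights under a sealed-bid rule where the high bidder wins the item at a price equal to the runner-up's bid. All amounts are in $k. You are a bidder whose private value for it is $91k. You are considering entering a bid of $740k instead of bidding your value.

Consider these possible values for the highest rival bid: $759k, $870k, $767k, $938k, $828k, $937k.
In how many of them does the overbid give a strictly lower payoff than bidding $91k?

The deviation hurts exactly when the highest competing bid lies strictly between $91k and $740k — overbidding then wins at a price above your value.
$759k: above both → same outcome either way.
$870k: above both → same outcome either way.
$767k: above both → same outcome either way.
$938k: above both → same outcome either way.
$828k: above both → same outcome either way.
$937k: above both → same outcome either way.
Count: 0.

0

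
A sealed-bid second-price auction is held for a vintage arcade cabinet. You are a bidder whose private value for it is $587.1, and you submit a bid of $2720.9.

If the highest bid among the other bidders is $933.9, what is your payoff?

Your bid $2720.9 exceeds the highest competing bid $933.9, so you win.
In a second-price auction the winner pays the second-highest bid, $933.9.
Payoff = value − price = $587.1 − $933.9 = −$346.8.

−$346.8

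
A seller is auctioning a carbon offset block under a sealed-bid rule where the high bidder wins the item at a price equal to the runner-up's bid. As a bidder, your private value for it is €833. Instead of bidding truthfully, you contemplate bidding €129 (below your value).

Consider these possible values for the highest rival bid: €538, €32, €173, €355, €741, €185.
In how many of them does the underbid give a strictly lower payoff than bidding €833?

5

The deviation hurts exactly when the highest competing bid lies strictly between €129 and €833 — underbidding then forfeits a profitable win.
€538: inside the interval → strictly worse (loss €295).
€32: below both → same outcome either way.
€173: inside the interval → strictly worse (loss €660).
€355: inside the interval → strictly worse (loss €478).
€741: inside the interval → strictly worse (loss €92).
€185: inside the interval → strictly worse (loss €648).
Count: 5.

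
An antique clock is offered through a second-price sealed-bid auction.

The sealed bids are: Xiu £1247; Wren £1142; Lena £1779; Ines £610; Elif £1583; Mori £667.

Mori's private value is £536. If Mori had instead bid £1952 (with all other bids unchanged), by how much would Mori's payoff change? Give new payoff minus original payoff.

−£1243

The highest bid among the other bidders is £1779; Mori's bid doesn't change that.
Original bid £667: Mori is not highest (top rival bid is £1779); payoff £0.
Alternative bid £1952: Mori is highest, pays the top rival bid £1779; payoff £536 − £1779 = −£1243.
Change in payoff = −£1243 − (£0) = −£1243.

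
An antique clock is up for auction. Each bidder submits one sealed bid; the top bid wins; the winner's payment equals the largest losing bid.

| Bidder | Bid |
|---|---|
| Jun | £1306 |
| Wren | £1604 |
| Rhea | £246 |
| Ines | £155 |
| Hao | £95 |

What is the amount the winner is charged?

£1306

Highest bid: Wren at £1604, so Wren wins.
Second-highest bid: Jun at £1306 — that is the price the winner pays.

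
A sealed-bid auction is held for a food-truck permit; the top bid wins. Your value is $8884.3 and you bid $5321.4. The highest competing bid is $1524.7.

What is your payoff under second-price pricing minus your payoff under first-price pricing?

$3796.7

You have the highest bid, so you win under either rule.
Second-price: pay $1524.7 → payoff $7359.6.
First-price: pay your own bid $5321.4 → payoff $3562.9.
Difference = $7359.6 − ($3562.9) = $3796.7.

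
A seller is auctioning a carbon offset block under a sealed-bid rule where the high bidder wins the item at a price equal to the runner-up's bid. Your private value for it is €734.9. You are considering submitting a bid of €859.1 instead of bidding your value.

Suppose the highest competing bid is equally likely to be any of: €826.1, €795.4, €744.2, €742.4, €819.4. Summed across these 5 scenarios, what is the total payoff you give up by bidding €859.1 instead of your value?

€253

The deviation costs you only when the competing bid falls strictly between €734.9 and €859.1; elsewhere both bids give the same outcome.
€826.1: truthful payoff €0, deviation payoff −€91.2 → loss €91.2.
€795.4: truthful payoff €0, deviation payoff −€60.5 → loss €60.5.
€744.2: truthful payoff €0, deviation payoff −€9.3 → loss €9.3.
€742.4: truthful payoff €0, deviation payoff −€7.5 → loss €7.5.
€819.4: truthful payoff €0, deviation payoff −€84.5 → loss €84.5.
Total loss = €91.2 + €60.5 + €9.3 + €7.5 + €84.5 = €253.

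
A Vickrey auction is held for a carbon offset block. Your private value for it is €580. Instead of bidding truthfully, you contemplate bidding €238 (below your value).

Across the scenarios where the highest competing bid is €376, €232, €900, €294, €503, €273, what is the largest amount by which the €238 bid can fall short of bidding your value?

€376: truthful gives €204, deviation gives €0 → loss €204.
€232: same outcome either way → loss €0.
€900: same outcome either way → loss €0.
€294: truthful gives €286, deviation gives €0 → loss €286.
€503: truthful gives €77, deviation gives €0 → loss €77.
€273: truthful gives €307, deviation gives €0 → loss €307.
Maximum loss: €307.

€307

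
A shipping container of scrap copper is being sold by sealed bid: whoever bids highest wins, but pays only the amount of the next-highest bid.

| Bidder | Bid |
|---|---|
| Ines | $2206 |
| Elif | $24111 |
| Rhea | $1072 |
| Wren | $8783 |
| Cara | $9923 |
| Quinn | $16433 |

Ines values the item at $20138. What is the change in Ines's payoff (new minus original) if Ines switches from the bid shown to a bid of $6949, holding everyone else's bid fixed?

$0

The highest bid among the other bidders is $24111; Ines's bid doesn't change that.
Original bid $2206: Ines is not highest (top rival bid is $24111); payoff $0.
Alternative bid $6949: Ines is not highest (top rival bid is $24111); payoff $0.
Change in payoff = $0 − ($0) = $0.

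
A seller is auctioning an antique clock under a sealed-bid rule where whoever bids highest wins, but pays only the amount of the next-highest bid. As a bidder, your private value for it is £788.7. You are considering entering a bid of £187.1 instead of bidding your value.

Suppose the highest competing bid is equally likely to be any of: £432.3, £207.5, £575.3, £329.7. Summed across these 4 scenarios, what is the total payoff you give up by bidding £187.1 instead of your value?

£1610

The deviation costs you only when the competing bid falls strictly between £187.1 and £788.7; elsewhere both bids give the same outcome.
£432.3: truthful payoff £356.4, deviation payoff £0 → loss £356.4.
£207.5: truthful payoff £581.2, deviation payoff £0 → loss £581.2.
£575.3: truthful payoff £213.4, deviation payoff £0 → loss £213.4.
£329.7: truthful payoff £459, deviation payoff £0 → loss £459.
Total loss = £356.4 + £581.2 + £213.4 + £459 = £1610.
Truthful bidding weakly dominates here: raising your bid can only win items priced above your value, and lowering it can only forfeit items priced below.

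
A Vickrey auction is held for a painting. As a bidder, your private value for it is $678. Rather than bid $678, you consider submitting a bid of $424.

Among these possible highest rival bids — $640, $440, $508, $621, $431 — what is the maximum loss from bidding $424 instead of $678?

$247

$640: truthful gives $38, deviation gives $0 → loss $38.
$440: truthful gives $238, deviation gives $0 → loss $238.
$508: truthful gives $170, deviation gives $0 → loss $170.
$621: truthful gives $57, deviation gives $0 → loss $57.
$431: truthful gives $247, deviation gives $0 → loss $247.
Maximum loss: $247.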